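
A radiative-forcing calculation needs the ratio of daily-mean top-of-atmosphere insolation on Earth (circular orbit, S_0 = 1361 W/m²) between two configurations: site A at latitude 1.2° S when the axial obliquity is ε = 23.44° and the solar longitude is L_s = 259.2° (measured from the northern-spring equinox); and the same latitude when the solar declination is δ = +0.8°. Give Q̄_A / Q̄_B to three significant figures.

— Configuration A (ϕ=-1.2°):
Solar declination: sin δ = sin ε · sin L_s = sin 23.44° × sin 259.2° = -0.39074, so δ = -23.001°.
cos h₀ = −tan(-1.2°) tan(-23.001°) = -0.0089, h₀ = 1.5797 rad.
Bracket: h₀ sin ϕ sin δ + cos ϕ cos δ sin h₀ = 1.5797×-0.02094×-0.39074 + 0.99978×0.92050×0.99996 = 0.012925 + 0.920261 = 0.933186.
Q̄ = (S_0/π) × [bracket] = (1361/π) × 0.933186 = 404.27 W/m².
— Configuration B (ϕ=-1.2°):
cos h₀ = −tan(-1.2°) tan(+0.800°) = 0.0003, h₀ = 1.5705 rad.
Bracket: h₀ sin ϕ sin δ + cos ϕ cos δ sin h₀ = 1.5705×-0.02094×0.01396 + 0.99978×0.99990×1.00000 = -0.000459 + 0.999680 = 0.999221.
Q̄ = (S_0/π) × [bracket] = (1361/π) × 0.999221 = 432.88 W/m².
Ratio Q̄_A / Q̄_B = 404.27 / 432.88 = 0.9339.

Q̄_A / Q̄_B ≈ 0.934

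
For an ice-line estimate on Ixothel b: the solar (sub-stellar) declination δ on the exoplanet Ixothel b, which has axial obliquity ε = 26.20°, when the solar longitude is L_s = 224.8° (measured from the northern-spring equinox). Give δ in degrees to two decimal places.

sin δ = sin ε · sin L_s = sin 26.20° × sin 224.8° = -0.311100.
δ = arcsin(-0.311100) = -18.13°.

δ = -18.13°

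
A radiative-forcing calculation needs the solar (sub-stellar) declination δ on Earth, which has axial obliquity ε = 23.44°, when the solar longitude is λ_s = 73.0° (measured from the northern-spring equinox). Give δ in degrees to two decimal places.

sin δ = sin ε · sin λ_s = sin 23.44° × sin 73.0° = 0.380407.
δ = arcsin(0.380407) = +22.36°.

δ = +22.36°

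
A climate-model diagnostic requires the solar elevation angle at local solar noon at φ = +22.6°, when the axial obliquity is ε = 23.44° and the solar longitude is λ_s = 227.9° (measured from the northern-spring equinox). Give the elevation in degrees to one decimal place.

Solar declination: sin δ = sin ε · sin λ_s = sin 23.44° × sin 227.9° = -0.29515, so δ = -17.166°.
At local noon the hour angle is zero, so the zenith angle equals |φ − δ| = |+22.6° − (-17.166°)| = 39.766°.
Elevation = 90° − 39.766° = 50.2°.

50.2°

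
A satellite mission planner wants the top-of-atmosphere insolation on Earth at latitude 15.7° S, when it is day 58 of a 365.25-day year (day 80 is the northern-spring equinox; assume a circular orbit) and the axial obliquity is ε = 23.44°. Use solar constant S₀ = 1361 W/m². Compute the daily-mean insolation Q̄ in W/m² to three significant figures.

Solar longitude: λ_s = 360° × (58 − 80)/365.25 = -21.684°, i.e. -21.684° + 360° = 338.316°.
sin δ = sin 23.44° × sin 338.316° = -0.14698, so δ = -8.452°.
cos H₀ = −tan(-15.7°) tan(-8.452°) = -0.0418, H₀ = 1.6126 rad.
Bracket: H₀ sin φ sin δ + cos φ cos δ sin H₀ = 1.6126×-0.27060×-0.14698 + 0.96269×0.98914×0.99913 = 0.064138 + 0.951407 = 1.015545.
Q̄ = (S₀/π) × [bracket] = (1361/π) × 1.015545 = 440.0 W/m².

Q̄ ≈ 440 W/m²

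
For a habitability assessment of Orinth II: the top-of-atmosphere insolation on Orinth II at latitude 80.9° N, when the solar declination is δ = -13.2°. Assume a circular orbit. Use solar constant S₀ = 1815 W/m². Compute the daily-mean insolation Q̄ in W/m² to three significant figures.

Q̄ ≈ 0.00 W/m²

cos H₀ = −tan(+80.9°) tan(-13.200°) = 1.4643 ≥ 1 ⇒ polar night, H₀ = 0 and Q̄ = 0.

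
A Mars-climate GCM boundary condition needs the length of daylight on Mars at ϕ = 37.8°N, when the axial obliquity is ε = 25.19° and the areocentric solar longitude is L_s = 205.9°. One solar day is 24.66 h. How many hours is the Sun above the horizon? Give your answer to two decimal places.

11.17 h

sin δ = sin 25.19° × sin 205.9° = -0.18591, so δ = -10.714°.
cos h₀ = −tan ϕ · tan δ = −tan(+37.8°) × tan(-10.714°) = 0.1468, so h₀ = 1.4235 rad = 81.56°.
Daylight = 2h₀/(2π) × 24.66 h = (1.4235/π) × 24.66 = 11.17 h.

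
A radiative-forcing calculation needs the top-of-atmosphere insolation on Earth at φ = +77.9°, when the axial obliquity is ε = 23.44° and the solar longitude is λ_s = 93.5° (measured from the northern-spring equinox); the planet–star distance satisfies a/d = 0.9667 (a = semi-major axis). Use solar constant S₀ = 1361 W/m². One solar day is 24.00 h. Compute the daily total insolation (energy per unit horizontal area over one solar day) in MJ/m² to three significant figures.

Solar declination: sin δ = sin ε · sin λ_s = sin 23.44° × sin 93.5° = 0.39705, so δ = +23.394°.
cos H₀ = −tan(+77.9°) tan(+23.394°) = -2.0179 ≤ −1 ⇒ polar day, H₀ = π.
Bracket: H₀ sin φ sin δ + cos φ cos δ sin H₀ = 3.1416×0.97778×0.39705 + 0.20962×0.91780×0.00000 = 1.219656 + 0.000000 = 1.219656.
Inverse-square distance factor (a/d)² = 0.9667² = 0.934509.
Q̄ = (S₀/π) × 0.934509 × [bracket] = (1361/π) × 0.934509 × 1.219656 = 493.77 W/m².
Daily total = Q̄ × 24.00 h × 3600 s/h = 493.77 × 24.00 × 3600 / 10⁶ = 42.66 MJ/m².

42.7 MJ/m²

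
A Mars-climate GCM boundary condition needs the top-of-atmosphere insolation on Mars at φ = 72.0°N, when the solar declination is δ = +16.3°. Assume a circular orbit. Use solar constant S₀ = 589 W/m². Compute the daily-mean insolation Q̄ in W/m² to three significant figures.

Q̄ ≈ 159 W/m²

cos H₀ = −tan(+72.0°) tan(+16.300°) = -0.9000, H₀ = 2.6905 rad.
Bracket: H₀ sin φ sin δ + cos φ cos δ sin H₀ = 2.6905×0.95106×0.28067 + 0.30902×0.95981×0.43594 = 0.718186 + 0.129300 = 0.847486.
Q̄ = (S₀/π) × [bracket] = (589/π) × 0.847486 = 158.9 W/m².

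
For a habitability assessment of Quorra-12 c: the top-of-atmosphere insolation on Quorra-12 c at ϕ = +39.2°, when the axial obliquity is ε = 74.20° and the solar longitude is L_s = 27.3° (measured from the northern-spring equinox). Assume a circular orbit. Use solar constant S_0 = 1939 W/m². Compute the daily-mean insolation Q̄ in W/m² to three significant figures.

Q̄ ≈ 735 W/m²

Solar declination: sin δ = sin ε · sin L_s = sin 74.20° × sin 27.3° = 0.44132, so δ = +26.188°.
cos h₀ = −tan(+39.2°) tan(+26.188°) = -0.4011, h₀ = 1.9835 rad.
Bracket: h₀ sin ϕ sin δ + cos ϕ cos δ sin h₀ = 1.9835×0.63203×0.44132 + 0.77494×0.89735×0.91603 = 0.553253 + 0.637000 = 1.190253.
Q̄ = (S_0/π) × [bracket] = (1939/π) × 1.190253 = 734.6 W/m².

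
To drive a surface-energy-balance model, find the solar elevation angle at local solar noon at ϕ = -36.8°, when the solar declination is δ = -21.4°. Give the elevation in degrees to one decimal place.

At local noon the hour angle is zero, so the zenith angle equals |ϕ − δ| = |-36.8° − (-21.400°)| = 15.400°.
Elevation = 90° − 15.400° = 74.6°.

74.6°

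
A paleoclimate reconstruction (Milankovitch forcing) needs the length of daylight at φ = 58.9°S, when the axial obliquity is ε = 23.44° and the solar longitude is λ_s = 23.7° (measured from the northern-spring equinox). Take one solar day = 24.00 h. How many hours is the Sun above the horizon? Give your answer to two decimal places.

9.92 h

Solar declination: sin δ = sin ε · sin λ_s = sin 23.44° × sin 23.7° = 0.15989, so δ = +9.201°.
cos H₀ = −tan φ · tan δ = −tan(-58.9°) × tan(+9.201°) = 0.2685, so H₀ = 1.2990 rad = 74.42°.
Daylight = 2H₀/(2π) × 24.00 h = (1.2990/π) × 24.00 = 9.92 h.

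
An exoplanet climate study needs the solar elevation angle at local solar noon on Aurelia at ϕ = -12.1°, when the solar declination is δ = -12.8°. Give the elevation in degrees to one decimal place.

At local noon the hour angle is zero, so the zenith angle equals |ϕ − δ| = |-12.1° − (-12.800°)| = 0.700°.
Elevation = 90° − 0.700° = 89.3°.

89.3°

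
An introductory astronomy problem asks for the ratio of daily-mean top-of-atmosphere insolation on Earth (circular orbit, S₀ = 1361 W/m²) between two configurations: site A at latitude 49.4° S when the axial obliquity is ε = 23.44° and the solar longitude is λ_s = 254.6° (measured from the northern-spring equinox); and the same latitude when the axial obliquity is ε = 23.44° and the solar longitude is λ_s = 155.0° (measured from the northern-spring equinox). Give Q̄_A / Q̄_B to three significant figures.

— Configuration A (φ=-49.4°):
Solar declination: sin δ = sin ε · sin λ_s = sin 23.44° × sin 254.6° = -0.38351, so δ = -22.551°.
cos H₀ = −tan(-49.4°) tan(-22.551°) = -0.4845, H₀ = 2.0766 rad.
Bracket: H₀ sin φ sin δ + cos φ cos δ sin H₀ = 2.0766×-0.75927×-0.38351 + 0.65077×0.92354×0.87480 = 0.604680 + 0.525765 = 1.130445.
Q̄ = (S₀/π) × [bracket] = (1361/π) × 1.130445 = 489.73 W/m².
— Configuration B (φ=-49.4°):
Solar declination: sin δ = sin ε · sin λ_s = sin 23.44° × sin 155.0° = 0.16811, so δ = +9.678°.
cos H₀ = −tan(-49.4°) tan(+9.678°) = 0.1990, H₀ = 1.3705 rad.
Bracket: H₀ sin φ sin δ + cos φ cos δ sin H₀ = 1.3705×-0.75927×0.16811 + 0.65077×0.98577×0.98001 = -0.174932 + 0.628686 = 0.453754.
Q̄ = (S₀/π) × [bracket] = (1361/π) × 0.453754 = 196.58 W/m².
Ratio Q̄_A / Q̄_B = 489.73 / 196.58 = 2.491.

Q̄_A / Q̄_B ≈ 2.49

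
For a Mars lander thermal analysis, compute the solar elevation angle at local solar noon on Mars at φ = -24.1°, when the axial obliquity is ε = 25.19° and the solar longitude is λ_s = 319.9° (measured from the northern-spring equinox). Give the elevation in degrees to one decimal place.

81.8°

Solar declination: sin δ = sin ε · sin λ_s = sin 25.19° × sin 319.9° = -0.27415, so δ = -15.912°.
At local noon the hour angle is zero, so the zenith angle equals |φ − δ| = |-24.1° − (-15.912°)| = 8.188°.
Elevation = 90° − 8.188° = 81.8°.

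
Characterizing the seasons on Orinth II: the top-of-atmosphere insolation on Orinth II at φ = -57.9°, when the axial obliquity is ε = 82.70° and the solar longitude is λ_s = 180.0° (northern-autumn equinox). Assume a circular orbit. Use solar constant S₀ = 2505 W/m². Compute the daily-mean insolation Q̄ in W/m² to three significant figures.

Solar declination: sin δ = sin ε · sin λ_s = sin 82.70° × sin 180.0° = 0.00000, so δ = +0.000°.
cos H₀ = −tan(-57.9°) tan(+0.000°) = 0.0000, H₀ = 1.5708 rad.
Bracket: H₀ sin φ sin δ + cos φ cos δ sin H₀ = 1.5708×-0.84712×0.00000 + 0.53140×1.00000×1.00000 = -0.000000 + 0.531400 = 0.531400.
Q̄ = (S₀/π) × [bracket] = (2505/π) × 0.531400 = 423.7 W/m².

Q̄ ≈ 424 W/m²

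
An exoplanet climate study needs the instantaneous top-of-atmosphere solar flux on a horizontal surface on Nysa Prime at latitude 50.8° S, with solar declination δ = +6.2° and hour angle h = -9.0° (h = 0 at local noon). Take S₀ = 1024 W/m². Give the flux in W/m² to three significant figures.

550 W/m²

cos θ_z = sin φ sin δ + cos φ cos δ cos h = -0.083694 + 0.620597 = 0.536903.
Flux = S₀ · cos θ_z = 1024 × 0.536903 = 549.8 W/m².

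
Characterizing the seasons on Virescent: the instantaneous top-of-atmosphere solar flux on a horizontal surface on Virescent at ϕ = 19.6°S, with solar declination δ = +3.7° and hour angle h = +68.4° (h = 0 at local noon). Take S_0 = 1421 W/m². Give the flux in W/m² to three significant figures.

461 W/m²

cos θ_z = sin ϕ sin δ + cos ϕ cos δ cos h = -0.021647 + 0.346072 = 0.324425.
Flux = S_0 · cos θ_z = 1421 × 0.324425 = 461.0 W/m².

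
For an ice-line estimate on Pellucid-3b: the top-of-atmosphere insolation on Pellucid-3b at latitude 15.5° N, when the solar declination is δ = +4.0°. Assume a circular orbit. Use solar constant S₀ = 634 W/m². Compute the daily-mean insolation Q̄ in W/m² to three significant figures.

Q̄ ≈ 200 W/m²

cos H₀ = −tan(+15.5°) tan(+4.000°) = -0.0194, H₀ = 1.5902 rad.
Bracket: H₀ sin φ sin δ + cos φ cos δ sin H₀ = 1.5902×0.26724×0.06976 + 0.96363×0.99756×0.99981 = 0.029646 + 0.961096 = 0.990742.
Q̄ = (S₀/π) × [bracket] = (634/π) × 0.990742 = 199.9 W/m².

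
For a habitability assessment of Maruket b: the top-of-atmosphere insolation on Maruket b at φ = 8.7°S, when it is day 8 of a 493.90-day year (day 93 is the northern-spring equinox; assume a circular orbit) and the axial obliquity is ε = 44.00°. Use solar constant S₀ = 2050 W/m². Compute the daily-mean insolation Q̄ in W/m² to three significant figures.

Q̄ ≈ 608 W/m²

Solar longitude: λ_s = 360° × (8 − 93)/493.90 = -61.956°, i.e. -61.956° + 360° = 298.044°.
sin δ = sin 44.00° × sin 298.044° = -0.61310, so δ = -37.814°.
cos H₀ = −tan(-8.7°) tan(-37.814°) = -0.1188, H₀ = 1.6898 rad.
Bracket: H₀ sin φ sin δ + cos φ cos δ sin H₀ = 1.6898×-0.15126×-0.61310 + 0.98849×0.79001×0.99292 = 0.156708 + 0.775388 = 0.932096.
Q̄ = (S₀/π) × [bracket] = (2050/π) × 0.932096 = 608.2 W/m².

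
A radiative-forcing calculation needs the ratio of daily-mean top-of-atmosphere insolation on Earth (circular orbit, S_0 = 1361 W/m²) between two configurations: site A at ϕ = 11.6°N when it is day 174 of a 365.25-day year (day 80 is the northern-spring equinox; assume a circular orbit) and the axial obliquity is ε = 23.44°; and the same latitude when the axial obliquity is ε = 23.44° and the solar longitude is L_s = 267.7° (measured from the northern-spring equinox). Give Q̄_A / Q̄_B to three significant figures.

Q̄_A / Q̄_B ≈ 1.32

— Configuration A (ϕ=+11.6°):
Solar longitude: L_s = 360° × (174 − 80)/365.25 = 92.649°.
sin δ = sin 23.44° × sin 92.649° = 0.39736, so δ = +23.413°.
cos h₀ = −tan(+11.6°) tan(+23.413°) = -0.0889, h₀ = 1.6598 rad.
Bracket: h₀ sin ϕ sin δ + cos ϕ cos δ sin h₀ = 1.6598×0.20108×0.39736 + 0.97958×0.91766×0.99604 = 0.132620 + 0.895362 = 1.027982.
Q̄ = (S_0/π) × [bracket] = (1361/π) × 1.027982 = 445.34 W/m².
— Configuration B (ϕ=+11.6°):
Solar declination: sin δ = sin ε · sin L_s = sin 23.44° × sin 267.7° = -0.39747, so δ = -23.420°.
cos h₀ = −tan(+11.6°) tan(-23.420°) = 0.0889, h₀ = 1.4818 rad.
Bracket: h₀ sin ϕ sin δ + cos ϕ cos δ sin h₀ = 1.4818×0.20108×-0.39747 + 0.97958×0.91762×0.99604 = -0.118430 + 0.895323 = 0.776893.
Q̄ = (S_0/π) × [bracket] = (1361/π) × 0.776893 = 336.57 W/m².
Ratio Q̄_A / Q̄_B = 445.34 / 336.57 = 1.323.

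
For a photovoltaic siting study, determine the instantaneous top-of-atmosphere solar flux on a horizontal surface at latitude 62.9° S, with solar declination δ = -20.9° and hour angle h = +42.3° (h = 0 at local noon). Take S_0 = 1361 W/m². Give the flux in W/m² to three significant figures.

cos θ_z = sin ϕ sin δ + cos ϕ cos δ cos h = 0.317573 + 0.314766 = 0.632339.
Flux = S_0 · cos θ_z = 1361 × 0.632339 = 860.6 W/m².

861 W/m²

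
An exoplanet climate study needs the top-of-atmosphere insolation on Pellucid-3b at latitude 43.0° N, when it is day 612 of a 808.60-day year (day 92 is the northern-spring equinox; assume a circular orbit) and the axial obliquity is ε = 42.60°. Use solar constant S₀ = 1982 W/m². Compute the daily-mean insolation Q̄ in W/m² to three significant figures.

Solar longitude: λ_s = 360° × (612 − 92)/808.60 = 231.511°.
sin δ = sin 42.60° × sin 231.511° = -0.52981, so δ = -31.993°.
cos H₀ = −tan(+43.0°) tan(-31.993°) = 0.5825, H₀ = 0.9490 rad.
Bracket: H₀ sin φ sin δ + cos φ cos δ sin H₀ = 0.9490×0.68200×-0.52981 + 0.73135×0.84812×0.81281 = -0.342903 + 0.504164 = 0.161261.
Q̄ = (S₀/π) × [bracket] = (1982/π) × 0.161261 = 101.7 W/m².

Q̄ ≈ 102 W/m²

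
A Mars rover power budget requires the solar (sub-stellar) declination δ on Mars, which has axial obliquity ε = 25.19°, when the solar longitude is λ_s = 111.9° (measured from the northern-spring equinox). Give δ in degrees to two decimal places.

δ = +23.26°

sin δ = sin ε · sin λ_s = sin 25.19° × sin 111.9° = 0.394907.
δ = arcsin(0.394907) = +23.26°.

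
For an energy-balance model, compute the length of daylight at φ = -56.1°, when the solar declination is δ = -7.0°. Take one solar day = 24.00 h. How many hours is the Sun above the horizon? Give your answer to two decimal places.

cos H₀ = −tan φ · tan δ = −tan(-56.1°) × tan(-7.000°) = -0.1827, so H₀ = 1.7546 rad = 100.53°.
Daylight = 2H₀/(2π) × 24.00 h = (1.7546/π) × 24.00 = 13.40 h.

13.40 h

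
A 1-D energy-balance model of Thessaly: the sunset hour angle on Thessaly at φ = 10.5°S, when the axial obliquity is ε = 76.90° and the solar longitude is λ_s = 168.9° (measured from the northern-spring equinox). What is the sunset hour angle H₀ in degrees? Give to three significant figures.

H₀ = 88.0°

Solar declination: sin δ = sin ε · sin λ_s = sin 76.90° × sin 168.9° = 0.18751, so δ = +10.808°.
cos H₀ = −tan φ · tan δ = −tan(-10.5°) × tan(+10.808°) = 0.0354, so H₀ = 1.5354 rad = 87.97°.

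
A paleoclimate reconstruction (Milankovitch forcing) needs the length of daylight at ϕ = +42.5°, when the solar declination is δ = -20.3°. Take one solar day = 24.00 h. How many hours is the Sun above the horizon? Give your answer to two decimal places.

9.36 h

cos h₀ = −tan ϕ · tan δ = −tan(+42.5°) × tan(-20.300°) = 0.3390, so h₀ = 1.2250 rad = 70.19°.
Daylight = 2h₀/(2π) × 24.00 h = (1.2250/π) × 24.00 = 9.36 h.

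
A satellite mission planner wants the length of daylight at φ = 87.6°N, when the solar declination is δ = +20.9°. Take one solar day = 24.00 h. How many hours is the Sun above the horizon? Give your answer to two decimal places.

24.00 h

Sunrise equation: cos H₀ = −tan φ · tan δ = -9.1110 ≤ −1, so the Sun never sets (polar day) and H₀ = π.
Daylight = 2H₀/(2π) × 24.00 h = (3.1416/π) × 24.00 = 24.00 h.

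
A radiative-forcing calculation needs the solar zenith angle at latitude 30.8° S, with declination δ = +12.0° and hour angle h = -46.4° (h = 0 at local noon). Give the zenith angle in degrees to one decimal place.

θ_z = 61.8°

cos θ_z = sin ϕ sin δ + cos ϕ cos δ cos h = -0.106460 + 0.579411 = 0.472951.
θ_z = arccos(0.472951) = 61.8°.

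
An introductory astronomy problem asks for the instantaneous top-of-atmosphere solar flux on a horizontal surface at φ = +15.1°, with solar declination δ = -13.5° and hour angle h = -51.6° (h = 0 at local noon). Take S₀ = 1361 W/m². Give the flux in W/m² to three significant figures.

cos θ_z = sin φ sin δ + cos φ cos δ cos h = -0.060814 + 0.583131 = 0.522317.
Flux = S₀ · cos θ_z = 1361 × 0.522317 = 710.9 W/m².

711 W/m²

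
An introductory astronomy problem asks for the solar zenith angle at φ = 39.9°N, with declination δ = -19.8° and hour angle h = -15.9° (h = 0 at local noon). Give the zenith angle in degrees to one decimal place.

cos θ_z = sin φ sin δ + cos φ cos δ cos h = -0.217283 + 0.694195 = 0.476912.
θ_z = arccos(0.476912) = 61.5°.

θ_z = 61.5°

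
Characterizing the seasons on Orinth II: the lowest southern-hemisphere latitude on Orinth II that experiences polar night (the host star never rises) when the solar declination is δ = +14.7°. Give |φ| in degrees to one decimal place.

Polar night requires cos H₀ = −tan φ tan δ ≥ 1, i.e. tan φ tan δ ≤ −1.
The boundary is |tan φ| · |tan δ| = 1, so |φ| = 90° − |δ| = 90° − 14.7° = 75.3° in the southern hemisphere.

|φ| = 75.3°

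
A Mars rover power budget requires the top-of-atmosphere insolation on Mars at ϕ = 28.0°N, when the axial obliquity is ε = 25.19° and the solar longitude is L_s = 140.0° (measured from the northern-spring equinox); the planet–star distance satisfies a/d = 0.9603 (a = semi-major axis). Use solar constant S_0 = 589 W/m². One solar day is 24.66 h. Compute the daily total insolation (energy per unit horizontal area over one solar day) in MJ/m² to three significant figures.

Solar declination: sin δ = sin ε · sin L_s = sin 25.19° × sin 140.0° = 0.27358, so δ = +15.878°.
cos h₀ = −tan(+28.0°) tan(+15.878°) = -0.1512, h₀ = 1.7226 rad.
Bracket: h₀ sin ϕ sin δ + cos ϕ cos δ sin h₀ = 1.7226×0.46947×0.27358 + 0.88295×0.96185×0.98850 = 0.221247 + 0.839499 = 1.060746.
Inverse-square distance factor (a/d)² = 0.9603² = 0.922176.
Q̄ = (S_0/π) × 0.922176 × [bracket] = (589/π) × 0.922176 × 1.060746 = 183.40 W/m².
Daily total = Q̄ × 24.66 h × 3600 s/h = 183.40 × 24.66 × 3600 / 10⁶ = 16.28 MJ/m².

16.3 MJ/m²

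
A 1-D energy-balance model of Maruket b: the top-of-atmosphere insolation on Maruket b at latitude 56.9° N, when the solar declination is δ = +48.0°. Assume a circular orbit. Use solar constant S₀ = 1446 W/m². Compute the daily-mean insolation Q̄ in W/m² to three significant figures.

cos H₀ = −tan(+56.9°) tan(+48.000°) = -1.7037 ≤ −1 ⇒ polar day, H₀ = π.
Bracket: H₀ sin φ sin δ + cos φ cos δ sin H₀ = 3.1416×0.83772×0.74314 + 0.54610×0.66913×0.00000 = 1.955782 + 0.000000 = 1.955782.
Q̄ = (S₀/π) × [bracket] = (1446/π) × 1.955782 = 900.2 W/m².

Q̄ ≈ 900 W/m²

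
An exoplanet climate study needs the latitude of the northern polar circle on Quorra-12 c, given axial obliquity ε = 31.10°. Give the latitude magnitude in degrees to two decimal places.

58.90°

The polar circle is the lowest latitude that experiences at least one full rotation of continuous daylight at the northern-summer solstice; it lies at |φ| = 90° − ε = 90° − 31.10° = 58.90°.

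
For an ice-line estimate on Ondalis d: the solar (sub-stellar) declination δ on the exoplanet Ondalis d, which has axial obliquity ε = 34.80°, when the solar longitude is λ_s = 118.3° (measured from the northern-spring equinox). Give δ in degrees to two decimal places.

δ = +30.17°

sin δ = sin ε · sin λ_s = sin 34.80° × sin 118.3° = 0.502500.
δ = arcsin(0.502500) = +30.17°.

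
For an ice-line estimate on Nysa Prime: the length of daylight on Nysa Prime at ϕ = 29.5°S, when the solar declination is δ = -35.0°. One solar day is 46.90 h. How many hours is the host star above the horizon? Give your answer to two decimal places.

29.53 h

cos h₀ = −tan ϕ · tan δ = −tan(-29.5°) × tan(-35.000°) = -0.3962, so h₀ = 1.9781 rad = 113.34°.
Daylight = 2h₀/(2π) × 46.90 h = (1.9781/π) × 46.90 = 29.53 h.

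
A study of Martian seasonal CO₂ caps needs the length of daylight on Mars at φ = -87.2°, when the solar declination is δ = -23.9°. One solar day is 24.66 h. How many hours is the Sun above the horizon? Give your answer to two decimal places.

24.66 h

Sunrise equation: cos H₀ = −tan φ · tan δ = -9.0606 ≤ −1, so the Sun never sets (polar day) and H₀ = π.
Daylight = 2H₀/(2π) × 24.66 h = (3.1416/π) × 24.66 = 24.66 h.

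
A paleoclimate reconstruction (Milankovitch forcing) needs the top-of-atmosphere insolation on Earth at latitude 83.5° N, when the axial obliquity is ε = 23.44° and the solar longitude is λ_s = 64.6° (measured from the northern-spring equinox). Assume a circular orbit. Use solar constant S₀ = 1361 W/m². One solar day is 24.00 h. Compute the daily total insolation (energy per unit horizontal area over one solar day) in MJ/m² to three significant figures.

42.0 MJ/m²

Solar declination: sin δ = sin ε · sin λ_s = sin 23.44° × sin 64.6° = 0.35934, so δ = +21.059°.
cos H₀ = −tan(+83.5°) tan(+21.059°) = -3.3796 ≤ −1 ⇒ polar day, H₀ = π.
Bracket: H₀ sin φ sin δ + cos φ cos δ sin H₀ = 3.1416×0.99357×0.35934 + 0.11320×0.93321×0.00000 = 1.121644 + 0.000000 = 1.121644.
Q̄ = (S₀/π) × [bracket] = (1361/π) × 1.121644 = 485.92 W/m².
Daily total = Q̄ × 24.00 h × 3600 s/h = 485.92 × 24.00 × 3600 / 10⁶ = 41.98 MJ/m².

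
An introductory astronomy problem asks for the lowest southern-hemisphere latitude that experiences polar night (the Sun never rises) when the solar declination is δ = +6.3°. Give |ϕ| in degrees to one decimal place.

Polar night requires cos h₀ = −tan ϕ tan δ ≥ 1, i.e. tan ϕ tan δ ≤ −1.
The boundary is |tan ϕ| · |tan δ| = 1, so |ϕ| = 90° − |δ| = 90° − 6.3° = 83.7° in the southern hemisphere.

|ϕ| = 83.7°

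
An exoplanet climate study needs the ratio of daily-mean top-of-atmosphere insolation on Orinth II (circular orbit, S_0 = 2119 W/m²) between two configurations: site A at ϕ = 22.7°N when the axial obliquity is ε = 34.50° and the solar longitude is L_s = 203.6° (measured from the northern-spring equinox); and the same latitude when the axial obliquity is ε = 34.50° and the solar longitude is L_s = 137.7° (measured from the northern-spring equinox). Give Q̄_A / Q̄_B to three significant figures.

Q̄_A / Q̄_B ≈ 0.698

— Configuration A (ϕ=+22.7°):
Solar declination: sin δ = sin ε · sin L_s = sin 34.50° × sin 203.6° = -0.22676, so δ = -13.106°.
cos h₀ = −tan(+22.7°) tan(-13.106°) = 0.0974, h₀ = 1.4732 rad.
Bracket: h₀ sin ϕ sin δ + cos ϕ cos δ sin h₀ = 1.4732×0.38591×-0.22676 + 0.92254×0.97395×0.99525 = -0.128918 + 0.894240 = 0.765322.
Q̄ = (S_0/π) × [bracket] = (2119/π) × 0.765322 = 516.21 W/m².
— Configuration B (ϕ=+22.7°):
Solar declination: sin δ = sin ε · sin L_s = sin 34.50° × sin 137.7° = 0.38120, so δ = +22.408°.
cos h₀ = −tan(+22.7°) tan(+22.408°) = -0.1725, h₀ = 1.7441 rad.
Bracket: h₀ sin ϕ sin δ + cos ϕ cos δ sin h₀ = 1.7441×0.38591×0.38120 + 0.92254×0.92449×0.98501 = 0.256573 + 0.840094 = 1.096667.
Q̄ = (S_0/π) × [bracket] = (2119/π) × 1.096667 = 739.70 W/m².
Ratio Q̄_A / Q̄_B = 516.21 / 739.70 = 0.6979.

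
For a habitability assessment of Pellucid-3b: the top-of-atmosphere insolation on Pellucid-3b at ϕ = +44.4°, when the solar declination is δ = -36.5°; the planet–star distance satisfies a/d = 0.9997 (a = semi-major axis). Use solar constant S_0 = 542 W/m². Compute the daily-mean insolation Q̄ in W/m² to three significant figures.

Q̄ ≈ 13.7 W/m²

cos h₀ = −tan(+44.4°) tan(-36.500°) = 0.7246, h₀ = 0.7603 rad.
Bracket: h₀ sin ϕ sin δ + cos ϕ cos δ sin h₀ = 0.7603×0.69966×-0.59482 + 0.71447×0.80386×0.68915 = -0.316415 + 0.395802 = 0.079387.
Inverse-square distance factor (a/d)² = 0.9997² = 0.999400.
Q̄ = (S_0/π) × 0.999400 × [bracket] = (542/π) × 0.999400 × 0.079387 = 13.69 W/m².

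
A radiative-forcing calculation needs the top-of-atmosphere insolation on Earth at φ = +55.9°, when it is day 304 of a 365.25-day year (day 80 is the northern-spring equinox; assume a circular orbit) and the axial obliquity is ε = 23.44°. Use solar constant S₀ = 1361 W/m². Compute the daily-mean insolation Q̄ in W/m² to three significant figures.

Q̄ ≈ 107 W/m²

Solar longitude: λ_s = 360° × (304 − 80)/365.25 = 220.780°.
sin δ = sin 23.44° × sin 220.780° = -0.25982, so δ = -15.059°.
cos H₀ = −tan(+55.9°) tan(-15.059°) = 0.3974, H₀ = 1.1621 rad.
Bracket: H₀ sin φ sin δ + cos φ cos δ sin H₀ = 1.1621×0.82806×-0.25982 + 0.56064×0.96566×0.91765 = -0.250022 + 0.496804 = 0.246782.
Q̄ = (S₀/π) × [bracket] = (1361/π) × 0.246782 = 106.9 W/m².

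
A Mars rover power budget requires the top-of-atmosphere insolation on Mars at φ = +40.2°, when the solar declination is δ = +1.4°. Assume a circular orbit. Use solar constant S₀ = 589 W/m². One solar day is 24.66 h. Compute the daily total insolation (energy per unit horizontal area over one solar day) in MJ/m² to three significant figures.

13.1 MJ/m²

cos H₀ = −tan(+40.2°) tan(+1.400°) = -0.0207, H₀ = 1.5915 rad.
Bracket: H₀ sin φ sin δ + cos φ cos δ sin H₀ = 1.5915×0.64546×0.02443 + 0.76380×0.99970×0.99979 = 0.025096 + 0.763411 = 0.788507.
Q̄ = (S₀/π) × [bracket] = (589/π) × 0.788507 = 147.83 W/m².
Daily total = Q̄ × 24.66 h × 3600 s/h = 147.83 × 24.66 × 3600 / 10⁶ = 13.12 MJ/m².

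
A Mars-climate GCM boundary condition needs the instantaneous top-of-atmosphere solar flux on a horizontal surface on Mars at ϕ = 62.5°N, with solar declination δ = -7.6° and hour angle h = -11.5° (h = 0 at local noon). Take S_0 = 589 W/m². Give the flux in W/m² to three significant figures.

cos θ_z = sin ϕ sin δ + cos ϕ cos δ cos h = -0.117313 + 0.448504 = 0.331191.
Flux = S_0 · cos θ_z = 589 × 0.331191 = 195.1 W/m².

195 W/m²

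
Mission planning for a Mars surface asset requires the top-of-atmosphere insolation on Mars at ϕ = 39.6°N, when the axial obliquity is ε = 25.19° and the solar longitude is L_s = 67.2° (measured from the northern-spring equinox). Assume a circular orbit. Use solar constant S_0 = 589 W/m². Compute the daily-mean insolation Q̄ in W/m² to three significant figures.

Solar declination: sin δ = sin ε · sin L_s = sin 25.19° × sin 67.2° = 0.39236, so δ = +23.102°.
cos h₀ = −tan(+39.6°) tan(+23.102°) = -0.3529, h₀ = 1.9315 rad.
Bracket: h₀ sin ϕ sin δ + cos ϕ cos δ sin h₀ = 1.9315×0.63742×0.39236 + 0.77051×0.91981×0.93566 = 0.483065 + 0.663124 = 1.146189.
Q̄ = (S_0/π) × [bracket] = (589/π) × 1.146189 = 214.9 W/m².

Q̄ ≈ 215 W/m²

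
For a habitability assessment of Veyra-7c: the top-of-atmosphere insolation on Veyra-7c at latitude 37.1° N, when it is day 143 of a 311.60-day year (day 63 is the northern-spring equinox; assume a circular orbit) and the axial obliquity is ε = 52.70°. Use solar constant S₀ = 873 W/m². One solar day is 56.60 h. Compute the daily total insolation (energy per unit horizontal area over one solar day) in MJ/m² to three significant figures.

Solar longitude: λ_s = 360° × (143 − 63)/311.60 = 92.426°.
sin δ = sin 52.70° × sin 92.426° = 0.79476, so δ = +52.633°.
cos H₀ = −tan(+37.1°) tan(+52.633°) = -0.9904, H₀ = 3.0026 rad.
Bracket: H₀ sin φ sin δ + cos φ cos δ sin H₀ = 3.0026×0.60321×0.79476 + 0.79758×0.60692×0.13852 = 1.439468 + 0.067053 = 1.506521.
Q̄ = (S₀/π) × [bracket] = (873/π) × 1.506521 = 418.64 W/m².
Daily total = Q̄ × 56.60 h × 3600 s/h = 418.64 × 56.60 × 3600 / 10⁶ = 85.30 MJ/m².

85.3 MJ/m²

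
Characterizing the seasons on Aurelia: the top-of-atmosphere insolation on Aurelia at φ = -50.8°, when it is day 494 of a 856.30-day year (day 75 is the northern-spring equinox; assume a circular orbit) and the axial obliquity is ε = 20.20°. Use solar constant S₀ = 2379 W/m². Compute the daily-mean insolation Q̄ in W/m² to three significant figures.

Solar longitude: λ_s = 360° × (494 − 75)/856.30 = 176.153°.
sin δ = sin 20.20° × sin 176.153° = 0.02317, so δ = +1.327°.
cos H₀ = −tan(-50.8°) tan(+1.327°) = 0.0284, H₀ = 1.5424 rad.
Bracket: H₀ sin φ sin δ + cos φ cos δ sin H₀ = 1.5424×-0.77494×0.02317 + 0.63203×0.99973×0.99960 = -0.027694 + 0.631607 = 0.603913.
Q̄ = (S₀/π) × [bracket] = (2379/π) × 0.603913 = 457.3 W/m².

Q̄ ≈ 457 W/m²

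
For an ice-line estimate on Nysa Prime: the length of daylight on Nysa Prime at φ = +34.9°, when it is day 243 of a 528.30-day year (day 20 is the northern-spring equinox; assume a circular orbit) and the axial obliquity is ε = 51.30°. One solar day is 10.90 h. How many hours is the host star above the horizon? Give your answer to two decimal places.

Solar longitude: λ_s = 360° × (243 − 20)/528.30 = 151.959°.
sin δ = sin 51.30° × sin 151.959° = 0.36688, so δ = +21.523°.
cos H₀ = −tan φ · tan δ = −tan(+34.9°) × tan(+21.523°) = -0.2751, so H₀ = 1.8495 rad = 105.97°.
Daylight = 2H₀/(2π) × 10.90 h = (1.8495/π) × 10.90 = 6.42 h.

6.42 h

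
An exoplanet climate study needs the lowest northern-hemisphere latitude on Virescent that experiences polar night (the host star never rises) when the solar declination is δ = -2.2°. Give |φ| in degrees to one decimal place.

Polar night requires cos H₀ = −tan φ tan δ ≥ 1, i.e. tan φ tan δ ≤ −1.
The boundary is |tan φ| · |tan δ| = 1, so |φ| = 90° − |δ| = 90° − 2.2° = 87.8° in the northern hemisphere.

|φ| = 87.8°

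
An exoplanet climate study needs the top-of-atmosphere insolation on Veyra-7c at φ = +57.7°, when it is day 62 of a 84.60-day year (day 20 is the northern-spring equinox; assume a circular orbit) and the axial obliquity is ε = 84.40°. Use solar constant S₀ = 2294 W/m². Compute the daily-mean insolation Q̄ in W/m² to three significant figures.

Solar longitude: λ_s = 360° × (62 − 20)/84.60 = 178.723°.
sin δ = sin 84.40° × sin 178.723° = 0.02217, so δ = +1.271°.
cos H₀ = −tan(+57.7°) tan(+1.271°) = -0.0351, H₀ = 1.6059 rad.
Bracket: H₀ sin φ sin δ + cos φ cos δ sin H₀ = 1.6059×0.84526×0.02217 + 0.53435×0.99975×0.99938 = 0.030094 + 0.533885 = 0.563979.
Q̄ = (S₀/π) × [bracket] = (2294/π) × 0.563979 = 411.8 W/m².

Q̄ ≈ 412 W/m²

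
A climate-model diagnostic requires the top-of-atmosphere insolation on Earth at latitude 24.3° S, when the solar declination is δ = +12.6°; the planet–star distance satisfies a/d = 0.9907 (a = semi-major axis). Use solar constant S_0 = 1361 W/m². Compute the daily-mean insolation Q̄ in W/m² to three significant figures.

Q̄ ≈ 320 W/m²

cos h₀ = −tan(-24.3°) tan(+12.600°) = 0.1009, h₀ = 1.4697 rad.
Bracket: h₀ sin ϕ sin δ + cos ϕ cos δ sin h₀ = 1.4697×-0.41151×0.21814 + 0.91140×0.97592×0.99489 = -0.131930 + 0.884908 = 0.752978.
Inverse-square distance factor (a/d)² = 0.9907² = 0.981486.
Q̄ = (S_0/π) × 0.981486 × [bracket] = (1361/π) × 0.981486 × 0.752978 = 320.2 W/m².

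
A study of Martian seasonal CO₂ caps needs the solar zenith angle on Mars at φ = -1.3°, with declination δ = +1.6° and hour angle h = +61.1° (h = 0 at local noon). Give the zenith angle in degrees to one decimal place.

θ_z = 61.2°

cos θ_z = sin φ sin δ + cos φ cos δ cos h = -0.000633 + 0.482970 = 0.482337.
θ_z = arccos(0.482337) = 61.2°.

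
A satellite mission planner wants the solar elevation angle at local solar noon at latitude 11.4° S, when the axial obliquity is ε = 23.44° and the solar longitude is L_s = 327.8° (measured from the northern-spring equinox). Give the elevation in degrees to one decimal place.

Solar declination: sin δ = sin ε · sin L_s = sin 23.44° × sin 327.8° = -0.21197, so δ = -12.238°.
At local noon the hour angle is zero, so the zenith angle equals |ϕ − δ| = |-11.4° − (-12.238°)| = 0.838°.
Elevation = 90° − 0.838° = 89.2°.

89.2°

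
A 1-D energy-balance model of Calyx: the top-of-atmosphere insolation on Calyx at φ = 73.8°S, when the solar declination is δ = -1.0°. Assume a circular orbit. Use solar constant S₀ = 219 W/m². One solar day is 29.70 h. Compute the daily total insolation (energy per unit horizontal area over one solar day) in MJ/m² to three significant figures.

2.28 MJ/m²

cos H₀ = −tan(-73.8°) tan(-1.000°) = -0.0601, H₀ = 1.6309 rad.
Bracket: H₀ sin φ sin δ + cos φ cos δ sin H₀ = 1.6309×-0.96029×-0.01745 + 0.27899×0.99985×0.99819 = 0.027329 + 0.278443 = 0.305772.
Q̄ = (S₀/π) × [bracket] = (219/π) × 0.305772 = 21.315 W/m².
Daily total = Q̄ × 29.70 h × 3600 s/h = 21.315 × 29.70 × 3600 / 10⁶ = 2.279 MJ/m².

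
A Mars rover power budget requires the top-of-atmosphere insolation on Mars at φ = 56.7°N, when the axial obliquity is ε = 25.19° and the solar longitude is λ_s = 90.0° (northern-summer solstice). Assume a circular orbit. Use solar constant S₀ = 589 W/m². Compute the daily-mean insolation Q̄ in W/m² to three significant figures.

Q̄ ≈ 223 W/m²

Solar declination: sin δ = sin ε · sin λ_s = sin 25.19° × sin 90.0° = 0.42562, so δ = +25.190°.
cos H₀ = −tan(+56.7°) tan(+25.190°) = -0.7160, H₀ = 2.3689 rad.
Bracket: H₀ sin φ sin δ + cos φ cos δ sin H₀ = 2.3689×0.83581×0.42562 + 0.54902×0.90490×0.69806 = 0.842706 + 0.346802 = 1.189508.
Q̄ = (S₀/π) × [bracket] = (589/π) × 1.189508 = 223.0 W/m².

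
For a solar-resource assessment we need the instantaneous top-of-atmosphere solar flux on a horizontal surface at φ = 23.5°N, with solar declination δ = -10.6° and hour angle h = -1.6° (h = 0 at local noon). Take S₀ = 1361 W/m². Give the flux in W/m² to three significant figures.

1.13e+03 W/m²

cos θ_z = sin φ sin δ + cos φ cos δ cos h = -0.073350 + 0.901059 = 0.827709.
Flux = S₀ · cos θ_z = 1361 × 0.827709 = 1127 W/m².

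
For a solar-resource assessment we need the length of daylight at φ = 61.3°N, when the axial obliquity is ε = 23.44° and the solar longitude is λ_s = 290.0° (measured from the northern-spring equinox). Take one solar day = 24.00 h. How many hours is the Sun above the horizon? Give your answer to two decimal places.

5.68 h

Solar declination: sin δ = sin ε · sin λ_s = sin 23.44° × sin 290.0° = -0.37380, so δ = -21.950°.
cos H₀ = −tan φ · tan δ = −tan(+61.3°) × tan(-21.950°) = 0.7361, so H₀ = 0.7435 rad = 42.60°.
Daylight = 2H₀/(2π) × 24.00 h = (0.7435/π) × 24.00 = 5.68 h.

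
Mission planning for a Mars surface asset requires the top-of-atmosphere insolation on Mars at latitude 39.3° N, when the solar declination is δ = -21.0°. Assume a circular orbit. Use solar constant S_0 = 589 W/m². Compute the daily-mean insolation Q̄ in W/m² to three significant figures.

cos h₀ = −tan(+39.3°) tan(-21.000°) = 0.3142, h₀ = 1.2512 rad.
Bracket: h₀ sin ϕ sin δ + cos ϕ cos δ sin h₀ = 1.2512×0.63338×-0.35837 + 0.77384×0.93358×0.94936 = -0.284003 + 0.685857 = 0.401854.
Q̄ = (S_0/π) × [bracket] = (589/π) × 0.401854 = 75.34 W/m².

Q̄ ≈ 75.3 W/m²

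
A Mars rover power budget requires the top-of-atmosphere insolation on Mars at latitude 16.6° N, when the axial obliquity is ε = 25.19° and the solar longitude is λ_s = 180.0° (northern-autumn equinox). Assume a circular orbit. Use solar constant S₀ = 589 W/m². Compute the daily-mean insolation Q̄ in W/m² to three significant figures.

Solar declination: sin δ = sin ε · sin λ_s = sin 25.19° × sin 180.0° = 0.00000, so δ = +0.000°.
cos H₀ = −tan(+16.6°) tan(+0.000°) = -0.0000, H₀ = 1.5708 rad.
Bracket: H₀ sin φ sin δ + cos φ cos δ sin H₀ = 1.5708×0.28569×0.00000 + 0.95832×1.00000×1.00000 = 0.000000 + 0.958320 = 0.958320.
Q̄ = (S₀/π) × [bracket] = (589/π) × 0.958320 = 179.7 W/m².

Q̄ ≈ 180 W/m²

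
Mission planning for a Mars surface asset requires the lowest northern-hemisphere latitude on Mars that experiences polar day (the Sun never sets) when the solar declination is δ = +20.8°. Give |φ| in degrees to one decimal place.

|φ| = 69.2°

Polar day requires cos H₀ = −tan φ tan δ ≤ −1, i.e. tan φ tan δ ≥ 1.
The boundary is |tan φ| · |tan δ| = 1, so |φ| = 90° − |δ| = 90° − 20.8° = 69.2° in the northern hemisphere.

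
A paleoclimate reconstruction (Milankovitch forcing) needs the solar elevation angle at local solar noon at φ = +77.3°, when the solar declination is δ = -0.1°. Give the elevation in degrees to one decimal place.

At local noon the hour angle is zero, so the zenith angle equals |φ − δ| = |+77.3° − (-0.100°)| = 77.400°.
Elevation = 90° − 77.400° = 12.6°.

12.6°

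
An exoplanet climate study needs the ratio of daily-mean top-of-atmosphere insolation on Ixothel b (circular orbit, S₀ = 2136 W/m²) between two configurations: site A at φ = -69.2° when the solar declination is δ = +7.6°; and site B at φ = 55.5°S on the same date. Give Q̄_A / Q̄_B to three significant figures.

— Configuration A (φ=-69.2°):
cos H₀ = −tan(-69.2°) tan(+7.600°) = 0.3513, H₀ = 1.2119 rad.
Bracket: H₀ sin φ sin δ + cos φ cos δ sin H₀ = 1.2119×-0.93483×0.13226 + 0.35511×0.99122×0.93628 = -0.149840 + 0.329563 = 0.179723.
Q̄ = (S₀/π) × [bracket] = (2136/π) × 0.179723 = 122.20 W/m².
— Configuration B (φ=-55.5°):
cos H₀ = −tan(-55.5°) tan(+7.600°) = 0.1941, H₀ = 1.3754 rad.
Bracket: H₀ sin φ sin δ + cos φ cos δ sin H₀ = 1.3754×-0.82413×0.13226 + 0.56641×0.99122×0.98097 = -0.149918 + 0.550753 = 0.400835.
Q̄ = (S₀/π) × [bracket] = (2136/π) × 0.400835 = 272.53 W/m².
Ratio Q̄_A / Q̄_B = 122.20 / 272.53 = 0.4484.

Q̄_A / Q̄_B ≈ 0.448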